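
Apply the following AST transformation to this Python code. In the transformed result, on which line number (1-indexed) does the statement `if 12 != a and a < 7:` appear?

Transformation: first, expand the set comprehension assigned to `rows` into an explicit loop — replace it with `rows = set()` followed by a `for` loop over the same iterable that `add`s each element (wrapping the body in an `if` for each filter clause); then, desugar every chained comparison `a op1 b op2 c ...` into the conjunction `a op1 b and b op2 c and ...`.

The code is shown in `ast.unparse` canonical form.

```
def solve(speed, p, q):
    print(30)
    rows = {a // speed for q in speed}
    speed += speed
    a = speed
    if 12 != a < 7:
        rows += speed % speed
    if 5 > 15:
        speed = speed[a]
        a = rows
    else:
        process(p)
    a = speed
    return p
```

8

Transformed code:
def solve(speed, p, q):
    print(30)
    rows = set()
    for q in speed:
        rows.add(a // speed)
    speed += speed
    a = speed
    if 12 != a and a < 7:
        rows += speed % speed
    if 5 > 15:
        speed = speed[a]
        a = rows
    else:
        process(p)
    a = speed
    return p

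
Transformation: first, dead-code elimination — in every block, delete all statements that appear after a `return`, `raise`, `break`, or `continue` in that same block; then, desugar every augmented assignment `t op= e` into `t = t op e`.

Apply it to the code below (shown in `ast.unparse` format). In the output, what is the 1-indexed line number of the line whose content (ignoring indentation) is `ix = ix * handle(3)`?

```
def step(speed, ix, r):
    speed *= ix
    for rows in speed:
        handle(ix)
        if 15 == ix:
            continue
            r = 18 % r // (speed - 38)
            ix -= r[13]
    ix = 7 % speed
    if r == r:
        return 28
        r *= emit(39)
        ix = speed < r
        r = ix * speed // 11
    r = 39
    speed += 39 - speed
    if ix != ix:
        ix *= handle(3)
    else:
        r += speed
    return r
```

13

Transformed code:
def step(speed, ix, r):
    speed = speed * ix
    for rows in speed:
        handle(ix)
        if 15 == ix:
            continue
    ix = 7 % speed
    if r == r:
        return 28
    r = 39
    speed = speed + (39 - speed)
    if ix != ix:
        ix = ix * handle(3)
    else:
        r = r + speed
    return r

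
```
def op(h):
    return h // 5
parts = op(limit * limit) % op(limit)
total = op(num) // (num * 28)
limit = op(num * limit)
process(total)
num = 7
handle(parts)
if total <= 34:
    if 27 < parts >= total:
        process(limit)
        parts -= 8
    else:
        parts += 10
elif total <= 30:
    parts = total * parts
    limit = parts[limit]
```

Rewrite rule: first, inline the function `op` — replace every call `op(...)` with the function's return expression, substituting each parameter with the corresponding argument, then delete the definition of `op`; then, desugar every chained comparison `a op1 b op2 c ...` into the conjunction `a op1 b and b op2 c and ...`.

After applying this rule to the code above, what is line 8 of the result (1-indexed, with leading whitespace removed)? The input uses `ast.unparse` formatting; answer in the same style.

Transformed code:
parts = limit * limit // 5 % (limit // 5)
total = num // 5 // (num * 28)
limit = num * limit // 5
process(total)
num = 7
handle(parts)
if total <= 34:
    if 27 < parts and parts >= total:
        process(limit)
        parts -= 8
    else:
        parts += 10
elif total <= 30:
    parts = total * parts
    limit = parts[limit]

if 27 < parts and parts >= total:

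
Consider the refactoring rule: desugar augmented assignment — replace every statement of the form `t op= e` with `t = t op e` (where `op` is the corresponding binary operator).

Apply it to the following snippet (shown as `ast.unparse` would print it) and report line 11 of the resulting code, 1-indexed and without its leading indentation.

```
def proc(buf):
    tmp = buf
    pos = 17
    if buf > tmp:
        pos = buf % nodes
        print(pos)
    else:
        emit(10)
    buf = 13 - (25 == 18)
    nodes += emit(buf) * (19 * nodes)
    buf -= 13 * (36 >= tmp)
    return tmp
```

Transformed code:
def proc(buf):
    tmp = buf
    pos = 17
    if buf > tmp:
        pos = buf % nodes
        print(pos)
    else:
        emit(10)
    buf = 13 - (25 == 18)
    nodes = nodes + emit(buf) * (19 * nodes)
    buf = buf - 13 * (36 >= tmp)
    return tmp

buf = buf - 13 * (36 >= tmp)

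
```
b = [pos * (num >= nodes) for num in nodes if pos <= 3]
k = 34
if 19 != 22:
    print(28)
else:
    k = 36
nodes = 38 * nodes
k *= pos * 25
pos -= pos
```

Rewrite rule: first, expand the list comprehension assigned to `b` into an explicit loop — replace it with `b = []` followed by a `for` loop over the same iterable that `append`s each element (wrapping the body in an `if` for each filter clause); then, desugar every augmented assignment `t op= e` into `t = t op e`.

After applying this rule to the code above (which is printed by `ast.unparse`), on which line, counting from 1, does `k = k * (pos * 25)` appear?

11

Transformed code:
b = []
for num in nodes:
    if pos <= 3:
        b.append(pos * (num >= nodes))
k = 34
if 19 != 22:
    print(28)
else:
    k = 36
nodes = 38 * nodes
k = k * (pos * 25)
pos = pos - pos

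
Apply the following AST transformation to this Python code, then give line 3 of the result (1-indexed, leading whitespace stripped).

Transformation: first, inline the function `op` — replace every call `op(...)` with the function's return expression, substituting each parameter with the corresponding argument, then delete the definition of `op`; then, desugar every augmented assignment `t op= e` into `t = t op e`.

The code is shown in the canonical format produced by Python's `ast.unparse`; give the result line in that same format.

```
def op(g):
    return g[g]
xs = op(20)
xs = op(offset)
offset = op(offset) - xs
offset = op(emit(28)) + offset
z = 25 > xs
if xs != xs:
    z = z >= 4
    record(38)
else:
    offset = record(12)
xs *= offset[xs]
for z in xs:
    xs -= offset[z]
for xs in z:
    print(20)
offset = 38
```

offset = offset[offset] - xs

Transformed code:
xs = 20[20]
xs = offset[offset]
offset = offset[offset] - xs
offset = emit(28)[emit(28)] + offset
z = 25 > xs
if xs != xs:
    z = z >= 4
    record(38)
else:
    offset = record(12)
xs = xs * offset[xs]
for z in xs:
    xs = xs - offset[z]
for xs in z:
    print(20)
offset = 38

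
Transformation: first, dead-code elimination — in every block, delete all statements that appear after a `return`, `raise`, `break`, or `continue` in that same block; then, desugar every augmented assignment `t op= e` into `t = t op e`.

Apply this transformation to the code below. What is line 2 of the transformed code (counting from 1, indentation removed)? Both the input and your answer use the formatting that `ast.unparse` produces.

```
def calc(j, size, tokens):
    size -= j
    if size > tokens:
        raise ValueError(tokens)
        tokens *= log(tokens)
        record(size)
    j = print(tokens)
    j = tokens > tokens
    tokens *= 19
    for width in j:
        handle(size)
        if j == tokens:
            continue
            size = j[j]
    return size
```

Transformed code:
def calc(j, size, tokens):
    size = size - j
    if size > tokens:
        raise ValueError(tokens)
    j = print(tokens)
    j = tokens > tokens
    tokens = tokens * 19
    for width in j:
        handle(size)
        if j == tokens:
            continue
    return size

size = size - j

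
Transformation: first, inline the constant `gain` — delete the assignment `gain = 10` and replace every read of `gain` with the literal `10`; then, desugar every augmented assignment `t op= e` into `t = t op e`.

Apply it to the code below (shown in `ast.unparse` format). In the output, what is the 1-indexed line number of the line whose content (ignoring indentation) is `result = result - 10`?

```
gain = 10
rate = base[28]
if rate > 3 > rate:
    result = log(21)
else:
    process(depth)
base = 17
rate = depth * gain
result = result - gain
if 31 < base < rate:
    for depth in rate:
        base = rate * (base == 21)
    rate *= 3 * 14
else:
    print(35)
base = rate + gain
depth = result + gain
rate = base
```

Transformed code:
rate = base[28]
if rate > 3 > rate:
    result = log(21)
else:
    process(depth)
base = 17
rate = depth * 10
result = result - 10
if 31 < base < rate:
    for depth in rate:
        base = rate * (base == 21)
    rate = rate * (3 * 14)
else:
    print(35)
base = rate + 10
depth = result + 10
rate = base

8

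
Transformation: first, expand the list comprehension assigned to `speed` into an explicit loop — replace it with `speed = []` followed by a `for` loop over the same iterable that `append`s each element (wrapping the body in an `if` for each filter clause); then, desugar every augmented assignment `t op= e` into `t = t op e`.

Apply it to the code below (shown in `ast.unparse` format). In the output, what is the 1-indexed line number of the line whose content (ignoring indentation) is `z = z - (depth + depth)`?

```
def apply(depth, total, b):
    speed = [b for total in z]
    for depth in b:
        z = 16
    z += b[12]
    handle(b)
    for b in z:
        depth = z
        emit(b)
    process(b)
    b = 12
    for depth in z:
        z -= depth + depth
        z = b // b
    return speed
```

15

Transformed code:
def apply(depth, total, b):
    speed = []
    for total in z:
        speed.append(b)
    for depth in b:
        z = 16
    z = z + b[12]
    handle(b)
    for b in z:
        depth = z
        emit(b)
    process(b)
    b = 12
    for depth in z:
        z = z - (depth + depth)
        z = b // b
    return speed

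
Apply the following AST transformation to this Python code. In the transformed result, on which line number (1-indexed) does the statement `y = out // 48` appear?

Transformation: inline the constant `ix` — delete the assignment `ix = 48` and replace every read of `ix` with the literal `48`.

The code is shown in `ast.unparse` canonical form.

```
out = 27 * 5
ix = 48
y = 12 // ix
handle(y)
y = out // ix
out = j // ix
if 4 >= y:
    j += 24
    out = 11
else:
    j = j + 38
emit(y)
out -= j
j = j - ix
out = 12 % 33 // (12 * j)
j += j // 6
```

4

Transformed code:
out = 27 * 5
y = 12 // 48
handle(y)
y = out // 48
out = j // 48
if 4 >= y:
    j += 24
    out = 11
else:
    j = j + 38
emit(y)
out -= j
j = j - 48
out = 12 % 33 // (12 * j)
j += j // 6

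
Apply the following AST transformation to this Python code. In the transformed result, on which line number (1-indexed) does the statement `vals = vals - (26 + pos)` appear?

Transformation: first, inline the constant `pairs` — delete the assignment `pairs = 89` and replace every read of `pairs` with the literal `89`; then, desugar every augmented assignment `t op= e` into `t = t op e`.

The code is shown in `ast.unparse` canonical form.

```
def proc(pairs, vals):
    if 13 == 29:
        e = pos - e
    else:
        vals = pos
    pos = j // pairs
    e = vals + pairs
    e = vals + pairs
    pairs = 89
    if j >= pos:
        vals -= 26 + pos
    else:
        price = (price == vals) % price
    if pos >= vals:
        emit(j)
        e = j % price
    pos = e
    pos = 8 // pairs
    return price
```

Transformed code:
def proc(pairs, vals):
    if 13 == 29:
        e = pos - e
    else:
        vals = pos
    pos = j // 89
    e = vals + 89
    e = vals + 89
    if j >= pos:
        vals = vals - (26 + pos)
    else:
        price = (price == vals) % price
    if pos >= vals:
        emit(j)
        e = j % price
    pos = e
    pos = 8 // 89
    return price

10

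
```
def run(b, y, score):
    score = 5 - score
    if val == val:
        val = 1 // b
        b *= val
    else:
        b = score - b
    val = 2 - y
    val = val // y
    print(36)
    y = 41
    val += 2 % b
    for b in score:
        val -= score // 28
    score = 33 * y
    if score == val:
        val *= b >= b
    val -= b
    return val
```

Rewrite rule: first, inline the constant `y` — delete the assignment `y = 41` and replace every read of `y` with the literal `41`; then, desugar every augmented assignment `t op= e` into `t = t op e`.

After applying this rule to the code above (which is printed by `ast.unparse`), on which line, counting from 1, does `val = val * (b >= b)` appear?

16

Transformed code:
def run(b, y, score):
    score = 5 - score
    if val == val:
        val = 1 // b
        b = b * val
    else:
        b = score - b
    val = 2 - 41
    val = val // 41
    print(36)
    val = val + 2 % b
    for b in score:
        val = val - score // 28
    score = 33 * 41
    if score == val:
        val = val * (b >= b)
    val = val - b
    return val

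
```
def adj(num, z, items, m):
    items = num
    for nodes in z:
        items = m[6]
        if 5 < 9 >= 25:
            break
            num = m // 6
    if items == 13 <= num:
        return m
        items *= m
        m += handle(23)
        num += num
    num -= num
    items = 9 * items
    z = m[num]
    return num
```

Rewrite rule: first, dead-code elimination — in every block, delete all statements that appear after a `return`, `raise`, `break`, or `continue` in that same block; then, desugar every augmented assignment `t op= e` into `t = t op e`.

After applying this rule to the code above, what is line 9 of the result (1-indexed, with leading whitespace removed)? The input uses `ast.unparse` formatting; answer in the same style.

Transformed code:
def adj(num, z, items, m):
    items = num
    for nodes in z:
        items = m[6]
        if 5 < 9 >= 25:
            break
    if items == 13 <= num:
        return m
    num = num - num
    items = 9 * items
    z = m[num]
    return num

num = num - num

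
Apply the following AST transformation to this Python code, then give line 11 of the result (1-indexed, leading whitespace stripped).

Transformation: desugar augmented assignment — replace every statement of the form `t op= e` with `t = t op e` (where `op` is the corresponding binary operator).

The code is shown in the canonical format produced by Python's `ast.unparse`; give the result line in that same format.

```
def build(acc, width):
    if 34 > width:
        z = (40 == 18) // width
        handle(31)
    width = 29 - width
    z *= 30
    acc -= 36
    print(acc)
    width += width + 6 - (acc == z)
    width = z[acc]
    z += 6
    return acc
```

Transformed code:
def build(acc, width):
    if 34 > width:
        z = (40 == 18) // width
        handle(31)
    width = 29 - width
    z = z * 30
    acc = acc - 36
    print(acc)
    width = width + (width + 6 - (acc == z))
    width = z[acc]
    z = z + 6
    return acc

z = z + 6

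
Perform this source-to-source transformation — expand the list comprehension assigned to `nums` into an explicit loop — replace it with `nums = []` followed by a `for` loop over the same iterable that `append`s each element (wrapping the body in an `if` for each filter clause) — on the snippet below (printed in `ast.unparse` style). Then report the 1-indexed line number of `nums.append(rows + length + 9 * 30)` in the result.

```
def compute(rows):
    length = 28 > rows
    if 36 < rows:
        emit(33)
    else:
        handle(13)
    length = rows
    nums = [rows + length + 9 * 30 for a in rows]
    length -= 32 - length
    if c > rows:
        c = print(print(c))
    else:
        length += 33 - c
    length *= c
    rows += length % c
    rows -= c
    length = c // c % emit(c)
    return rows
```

10

Transformed code:
def compute(rows):
    length = 28 > rows
    if 36 < rows:
        emit(33)
    else:
        handle(13)
    length = rows
    nums = []
    for a in rows:
        nums.append(rows + length + 9 * 30)
    length -= 32 - length
    if c > rows:
        c = print(print(c))
    else:
        length += 33 - c
    length *= c
    rows += length % c
    rows -= c
    length = c // c % emit(c)
    return rows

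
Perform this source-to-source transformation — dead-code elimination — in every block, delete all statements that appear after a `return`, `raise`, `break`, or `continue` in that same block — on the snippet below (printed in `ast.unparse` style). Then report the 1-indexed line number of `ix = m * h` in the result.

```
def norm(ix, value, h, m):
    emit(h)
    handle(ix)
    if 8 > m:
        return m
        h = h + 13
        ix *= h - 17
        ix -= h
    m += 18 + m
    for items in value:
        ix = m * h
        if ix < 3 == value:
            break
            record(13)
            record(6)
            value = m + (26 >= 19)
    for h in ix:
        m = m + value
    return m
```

Transformed code:
def norm(ix, value, h, m):
    emit(h)
    handle(ix)
    if 8 > m:
        return m
    m += 18 + m
    for items in value:
        ix = m * h
        if ix < 3 == value:
            break
    for h in ix:
        m = m + value
    return m

8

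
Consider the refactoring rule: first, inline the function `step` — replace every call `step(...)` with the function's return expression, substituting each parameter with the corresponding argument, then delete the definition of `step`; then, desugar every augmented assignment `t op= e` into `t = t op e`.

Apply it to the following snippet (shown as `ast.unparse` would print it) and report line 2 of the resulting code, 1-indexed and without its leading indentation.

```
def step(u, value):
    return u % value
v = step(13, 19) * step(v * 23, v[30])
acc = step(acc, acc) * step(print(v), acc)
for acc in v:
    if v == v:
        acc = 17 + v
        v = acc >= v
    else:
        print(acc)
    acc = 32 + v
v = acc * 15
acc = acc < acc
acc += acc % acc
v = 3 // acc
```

Transformed code:
v = 13 % 19 * (v * 23 % v[30])
acc = acc % acc * (print(v) % acc)
for acc in v:
    if v == v:
        acc = 17 + v
        v = acc >= v
    else:
        print(acc)
    acc = 32 + v
v = acc * 15
acc = acc < acc
acc = acc + acc % acc
v = 3 // acc

acc = acc % acc * (print(v) % acc)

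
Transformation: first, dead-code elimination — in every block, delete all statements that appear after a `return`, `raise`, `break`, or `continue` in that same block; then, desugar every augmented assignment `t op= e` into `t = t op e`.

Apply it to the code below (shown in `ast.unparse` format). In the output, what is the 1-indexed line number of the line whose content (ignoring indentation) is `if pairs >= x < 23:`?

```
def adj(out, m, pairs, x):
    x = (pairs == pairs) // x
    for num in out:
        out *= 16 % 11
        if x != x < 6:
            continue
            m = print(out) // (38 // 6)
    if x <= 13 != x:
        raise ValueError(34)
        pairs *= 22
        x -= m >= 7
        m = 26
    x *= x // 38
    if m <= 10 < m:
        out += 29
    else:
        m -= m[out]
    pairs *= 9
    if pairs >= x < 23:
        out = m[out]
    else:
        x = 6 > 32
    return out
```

15

Transformed code:
def adj(out, m, pairs, x):
    x = (pairs == pairs) // x
    for num in out:
        out = out * (16 % 11)
        if x != x < 6:
            continue
    if x <= 13 != x:
        raise ValueError(34)
    x = x * (x // 38)
    if m <= 10 < m:
        out = out + 29
    else:
        m = m - m[out]
    pairs = pairs * 9
    if pairs >= x < 23:
        out = m[out]
    else:
        x = 6 > 32
    return out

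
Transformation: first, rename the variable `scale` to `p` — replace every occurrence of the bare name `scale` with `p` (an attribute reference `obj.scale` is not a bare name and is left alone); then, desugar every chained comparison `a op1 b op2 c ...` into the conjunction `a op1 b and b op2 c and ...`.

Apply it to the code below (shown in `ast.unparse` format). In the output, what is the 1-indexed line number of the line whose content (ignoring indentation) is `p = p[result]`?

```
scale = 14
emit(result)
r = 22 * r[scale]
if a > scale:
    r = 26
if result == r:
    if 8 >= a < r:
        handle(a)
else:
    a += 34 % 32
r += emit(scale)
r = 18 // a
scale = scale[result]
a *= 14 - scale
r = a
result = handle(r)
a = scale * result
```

13

Transformed code:
p = 14
emit(result)
r = 22 * r[p]
if a > p:
    r = 26
if result == r:
    if 8 >= a and a < r:
        handle(a)
else:
    a += 34 % 32
r += emit(p)
r = 18 // a
p = p[result]
a *= 14 - p
r = a
result = handle(r)
a = p * result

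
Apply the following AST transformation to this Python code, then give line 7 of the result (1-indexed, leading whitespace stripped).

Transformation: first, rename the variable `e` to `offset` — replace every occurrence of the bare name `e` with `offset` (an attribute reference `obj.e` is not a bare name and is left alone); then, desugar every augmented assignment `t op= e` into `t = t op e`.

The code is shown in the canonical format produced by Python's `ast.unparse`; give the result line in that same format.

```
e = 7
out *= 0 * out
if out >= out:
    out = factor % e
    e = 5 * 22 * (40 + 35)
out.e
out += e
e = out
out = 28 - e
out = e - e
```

out = out + offset

Transformed code:
offset = 7
out = out * (0 * out)
if out >= out:
    out = factor % offset
    offset = 5 * 22 * (40 + 35)
out.e
out = out + offset
offset = out
out = 28 - offset
out = offset - offset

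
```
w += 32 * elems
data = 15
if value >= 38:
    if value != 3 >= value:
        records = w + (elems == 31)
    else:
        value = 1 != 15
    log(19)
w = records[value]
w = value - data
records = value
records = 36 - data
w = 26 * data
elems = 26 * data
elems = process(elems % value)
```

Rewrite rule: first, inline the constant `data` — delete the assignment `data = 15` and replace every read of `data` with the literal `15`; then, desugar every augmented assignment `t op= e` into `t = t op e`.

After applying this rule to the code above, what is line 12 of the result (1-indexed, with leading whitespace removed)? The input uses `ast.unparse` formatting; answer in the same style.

Transformed code:
w = w + 32 * elems
if value >= 38:
    if value != 3 >= value:
        records = w + (elems == 31)
    else:
        value = 1 != 15
    log(19)
w = records[value]
w = value - 15
records = value
records = 36 - 15
w = 26 * 15
elems = 26 * 15
elems = process(elems % value)

w = 26 * 15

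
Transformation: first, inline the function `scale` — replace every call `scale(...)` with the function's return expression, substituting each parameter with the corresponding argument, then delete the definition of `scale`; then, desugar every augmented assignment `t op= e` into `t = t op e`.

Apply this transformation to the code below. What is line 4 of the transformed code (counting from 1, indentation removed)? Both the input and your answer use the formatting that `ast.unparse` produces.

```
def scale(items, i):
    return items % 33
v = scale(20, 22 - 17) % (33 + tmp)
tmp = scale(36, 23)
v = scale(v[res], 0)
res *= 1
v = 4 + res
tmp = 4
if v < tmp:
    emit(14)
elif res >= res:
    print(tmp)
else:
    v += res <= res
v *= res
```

Transformed code:
v = 20 % 33 % (33 + tmp)
tmp = 36 % 33
v = v[res] % 33
res = res * 1
v = 4 + res
tmp = 4
if v < tmp:
    emit(14)
elif res >= res:
    print(tmp)
else:
    v = v + (res <= res)
v = v * res

res = res * 1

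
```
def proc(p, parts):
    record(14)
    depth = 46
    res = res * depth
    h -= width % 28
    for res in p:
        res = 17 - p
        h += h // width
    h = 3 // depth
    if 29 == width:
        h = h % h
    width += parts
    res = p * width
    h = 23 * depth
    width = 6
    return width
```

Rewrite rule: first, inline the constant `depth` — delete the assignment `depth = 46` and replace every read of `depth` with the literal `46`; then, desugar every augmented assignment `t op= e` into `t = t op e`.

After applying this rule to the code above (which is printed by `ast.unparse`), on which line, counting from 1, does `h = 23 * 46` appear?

13

Transformed code:
def proc(p, parts):
    record(14)
    res = res * 46
    h = h - width % 28
    for res in p:
        res = 17 - p
        h = h + h // width
    h = 3 // 46
    if 29 == width:
        h = h % h
    width = width + parts
    res = p * width
    h = 23 * 46
    width = 6
    return width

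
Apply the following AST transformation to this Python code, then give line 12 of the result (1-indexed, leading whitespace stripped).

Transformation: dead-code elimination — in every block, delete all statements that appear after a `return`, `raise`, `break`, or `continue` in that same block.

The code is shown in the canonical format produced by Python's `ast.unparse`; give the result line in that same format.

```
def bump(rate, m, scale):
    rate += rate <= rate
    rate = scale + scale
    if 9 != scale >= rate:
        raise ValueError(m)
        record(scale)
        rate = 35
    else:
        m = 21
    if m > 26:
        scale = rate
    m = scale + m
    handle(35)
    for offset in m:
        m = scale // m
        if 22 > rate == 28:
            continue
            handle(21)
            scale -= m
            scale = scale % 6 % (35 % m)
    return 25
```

for offset in m:

Transformed code:
def bump(rate, m, scale):
    rate += rate <= rate
    rate = scale + scale
    if 9 != scale >= rate:
        raise ValueError(m)
    else:
        m = 21
    if m > 26:
        scale = rate
    m = scale + m
    handle(35)
    for offset in m:
        m = scale // m
        if 22 > rate == 28:
            continue
    return 25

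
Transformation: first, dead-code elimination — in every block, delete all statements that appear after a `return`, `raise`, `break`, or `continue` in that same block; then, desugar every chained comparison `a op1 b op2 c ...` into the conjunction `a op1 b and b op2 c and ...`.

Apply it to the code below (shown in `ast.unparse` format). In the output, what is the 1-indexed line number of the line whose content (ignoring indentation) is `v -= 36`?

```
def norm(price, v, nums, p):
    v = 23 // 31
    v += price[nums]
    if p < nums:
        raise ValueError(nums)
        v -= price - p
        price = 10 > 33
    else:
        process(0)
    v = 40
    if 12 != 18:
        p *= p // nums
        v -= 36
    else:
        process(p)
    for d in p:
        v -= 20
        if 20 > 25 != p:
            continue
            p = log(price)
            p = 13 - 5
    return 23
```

11

Transformed code:
def norm(price, v, nums, p):
    v = 23 // 31
    v += price[nums]
    if p < nums:
        raise ValueError(nums)
    else:
        process(0)
    v = 40
    if 12 != 18:
        p *= p // nums
        v -= 36
    else:
        process(p)
    for d in p:
        v -= 20
        if 20 > 25 and 25 != p:
            continue
    return 23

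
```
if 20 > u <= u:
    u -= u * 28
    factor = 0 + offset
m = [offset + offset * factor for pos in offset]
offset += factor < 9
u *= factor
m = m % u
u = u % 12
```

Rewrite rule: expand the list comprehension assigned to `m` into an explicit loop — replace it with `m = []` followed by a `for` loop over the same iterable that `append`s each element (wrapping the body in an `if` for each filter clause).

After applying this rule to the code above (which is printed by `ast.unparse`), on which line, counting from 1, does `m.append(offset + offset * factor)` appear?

Transformed code:
if 20 > u <= u:
    u -= u * 28
    factor = 0 + offset
m = []
for pos in offset:
    m.append(offset + offset * factor)
offset += factor < 9
u *= factor
m = m % u
u = u % 12

6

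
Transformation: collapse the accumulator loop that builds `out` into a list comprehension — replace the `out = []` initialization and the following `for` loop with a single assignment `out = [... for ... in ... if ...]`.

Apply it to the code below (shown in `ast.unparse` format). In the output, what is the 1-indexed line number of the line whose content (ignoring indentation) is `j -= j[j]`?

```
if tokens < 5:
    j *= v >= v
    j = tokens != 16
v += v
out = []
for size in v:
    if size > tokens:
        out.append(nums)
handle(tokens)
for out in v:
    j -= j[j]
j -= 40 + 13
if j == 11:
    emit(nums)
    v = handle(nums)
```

8

Transformed code:
if tokens < 5:
    j *= v >= v
    j = tokens != 16
v += v
out = [nums for size in v if size > tokens]
handle(tokens)
for out in v:
    j -= j[j]
j -= 40 + 13
if j == 11:
    emit(nums)
    v = handle(nums)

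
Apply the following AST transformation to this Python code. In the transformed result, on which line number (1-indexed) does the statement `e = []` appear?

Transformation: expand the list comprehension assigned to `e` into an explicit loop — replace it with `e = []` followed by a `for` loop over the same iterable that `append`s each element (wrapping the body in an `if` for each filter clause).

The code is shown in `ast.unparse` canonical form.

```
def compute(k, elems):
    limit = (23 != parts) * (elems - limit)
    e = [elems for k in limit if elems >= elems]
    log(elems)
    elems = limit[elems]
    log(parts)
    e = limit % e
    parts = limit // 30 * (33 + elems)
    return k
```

3

Transformed code:
def compute(k, elems):
    limit = (23 != parts) * (elems - limit)
    e = []
    for k in limit:
        if elems >= elems:
            e.append(elems)
    log(elems)
    elems = limit[elems]
    log(parts)
    e = limit % e
    parts = limit // 30 * (33 + elems)
    return k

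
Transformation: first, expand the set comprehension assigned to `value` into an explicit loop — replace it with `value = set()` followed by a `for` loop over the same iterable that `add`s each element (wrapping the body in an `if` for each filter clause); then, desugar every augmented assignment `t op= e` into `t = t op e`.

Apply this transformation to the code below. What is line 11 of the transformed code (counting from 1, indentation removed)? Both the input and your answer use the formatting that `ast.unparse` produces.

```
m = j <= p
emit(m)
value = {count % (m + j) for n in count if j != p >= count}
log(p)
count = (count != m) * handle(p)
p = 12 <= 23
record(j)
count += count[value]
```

Transformed code:
m = j <= p
emit(m)
value = set()
for n in count:
    if j != p >= count:
        value.add(count % (m + j))
log(p)
count = (count != m) * handle(p)
p = 12 <= 23
record(j)
count = count + count[value]

count = count + count[value]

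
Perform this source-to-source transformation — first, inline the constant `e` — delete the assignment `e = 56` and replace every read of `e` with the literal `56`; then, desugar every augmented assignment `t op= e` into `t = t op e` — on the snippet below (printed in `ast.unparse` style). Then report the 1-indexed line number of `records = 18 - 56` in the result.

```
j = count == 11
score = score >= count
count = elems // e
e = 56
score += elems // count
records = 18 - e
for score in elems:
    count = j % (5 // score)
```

Transformed code:
j = count == 11
score = score >= count
count = elems // 56
score = score + elems // count
records = 18 - 56
for score in elems:
    count = j % (5 // score)

5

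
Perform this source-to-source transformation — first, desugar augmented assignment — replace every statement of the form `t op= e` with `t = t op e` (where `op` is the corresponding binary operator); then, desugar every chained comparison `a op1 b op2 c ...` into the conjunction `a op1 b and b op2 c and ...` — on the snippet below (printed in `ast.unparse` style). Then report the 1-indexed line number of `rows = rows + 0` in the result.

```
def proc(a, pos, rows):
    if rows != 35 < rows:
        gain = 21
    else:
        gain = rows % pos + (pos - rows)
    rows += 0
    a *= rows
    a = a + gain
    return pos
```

Transformed code:
def proc(a, pos, rows):
    if rows != 35 and 35 < rows:
        gain = 21
    else:
        gain = rows % pos + (pos - rows)
    rows = rows + 0
    a = a * rows
    a = a + gain
    return pos

6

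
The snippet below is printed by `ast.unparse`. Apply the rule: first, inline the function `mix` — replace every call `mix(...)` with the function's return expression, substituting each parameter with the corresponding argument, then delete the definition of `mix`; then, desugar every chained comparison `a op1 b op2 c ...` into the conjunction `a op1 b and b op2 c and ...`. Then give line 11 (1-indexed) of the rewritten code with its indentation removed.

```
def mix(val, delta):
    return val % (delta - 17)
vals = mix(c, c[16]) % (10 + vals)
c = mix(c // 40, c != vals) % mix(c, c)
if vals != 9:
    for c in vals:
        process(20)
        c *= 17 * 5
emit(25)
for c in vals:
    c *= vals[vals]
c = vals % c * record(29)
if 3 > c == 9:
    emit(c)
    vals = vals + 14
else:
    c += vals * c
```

if 3 > c and c == 9:

Transformed code:
vals = c % (c[16] - 17) % (10 + vals)
c = c // 40 % ((c != vals) - 17) % (c % (c - 17))
if vals != 9:
    for c in vals:
        process(20)
        c *= 17 * 5
emit(25)
for c in vals:
    c *= vals[vals]
c = vals % c * record(29)
if 3 > c and c == 9:
    emit(c)
    vals = vals + 14
else:
    c += vals * c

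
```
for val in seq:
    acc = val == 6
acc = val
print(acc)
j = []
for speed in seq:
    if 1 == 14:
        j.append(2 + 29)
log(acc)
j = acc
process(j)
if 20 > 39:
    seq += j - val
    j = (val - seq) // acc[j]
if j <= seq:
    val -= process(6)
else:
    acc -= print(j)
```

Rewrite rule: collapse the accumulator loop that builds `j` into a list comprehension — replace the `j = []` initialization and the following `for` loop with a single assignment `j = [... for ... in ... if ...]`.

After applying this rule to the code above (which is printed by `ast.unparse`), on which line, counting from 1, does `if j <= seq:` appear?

12

Transformed code:
for val in seq:
    acc = val == 6
acc = val
print(acc)
j = [2 + 29 for speed in seq if 1 == 14]
log(acc)
j = acc
process(j)
if 20 > 39:
    seq += j - val
    j = (val - seq) // acc[j]
if j <= seq:
    val -= process(6)
else:
    acc -= print(j)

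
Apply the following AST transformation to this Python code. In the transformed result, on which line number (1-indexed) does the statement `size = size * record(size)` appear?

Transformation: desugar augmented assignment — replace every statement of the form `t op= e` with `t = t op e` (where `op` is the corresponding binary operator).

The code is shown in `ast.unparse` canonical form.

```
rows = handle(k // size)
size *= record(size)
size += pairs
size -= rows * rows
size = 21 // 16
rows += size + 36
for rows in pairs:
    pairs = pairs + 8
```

Transformed code:
rows = handle(k // size)
size = size * record(size)
size = size + pairs
size = size - rows * rows
size = 21 // 16
rows = rows + (size + 36)
for rows in pairs:
    pairs = pairs + 8

2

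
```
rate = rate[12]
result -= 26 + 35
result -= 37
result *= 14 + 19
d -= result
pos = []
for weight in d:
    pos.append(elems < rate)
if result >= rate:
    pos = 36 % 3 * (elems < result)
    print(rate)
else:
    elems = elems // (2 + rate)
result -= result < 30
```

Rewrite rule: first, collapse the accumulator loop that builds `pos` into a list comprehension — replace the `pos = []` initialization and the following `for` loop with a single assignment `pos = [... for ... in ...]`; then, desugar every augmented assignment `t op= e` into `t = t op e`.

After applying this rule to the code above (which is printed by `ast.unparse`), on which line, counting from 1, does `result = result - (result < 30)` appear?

Transformed code:
rate = rate[12]
result = result - (26 + 35)
result = result - 37
result = result * (14 + 19)
d = d - result
pos = [elems < rate for weight in d]
if result >= rate:
    pos = 36 % 3 * (elems < result)
    print(rate)
else:
    elems = elems // (2 + rate)
result = result - (result < 30)

12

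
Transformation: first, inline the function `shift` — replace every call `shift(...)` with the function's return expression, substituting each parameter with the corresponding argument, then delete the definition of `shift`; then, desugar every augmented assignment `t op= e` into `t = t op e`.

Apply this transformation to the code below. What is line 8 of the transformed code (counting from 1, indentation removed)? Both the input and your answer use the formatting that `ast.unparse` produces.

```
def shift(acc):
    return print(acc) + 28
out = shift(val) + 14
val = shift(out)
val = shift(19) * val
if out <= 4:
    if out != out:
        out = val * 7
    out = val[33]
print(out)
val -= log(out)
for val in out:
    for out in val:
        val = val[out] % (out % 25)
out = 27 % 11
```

Transformed code:
out = print(val) + 28 + 14
val = print(out) + 28
val = (print(19) + 28) * val
if out <= 4:
    if out != out:
        out = val * 7
    out = val[33]
print(out)
val = val - log(out)
for val in out:
    for out in val:
        val = val[out] % (out % 25)
out = 27 % 11

print(out)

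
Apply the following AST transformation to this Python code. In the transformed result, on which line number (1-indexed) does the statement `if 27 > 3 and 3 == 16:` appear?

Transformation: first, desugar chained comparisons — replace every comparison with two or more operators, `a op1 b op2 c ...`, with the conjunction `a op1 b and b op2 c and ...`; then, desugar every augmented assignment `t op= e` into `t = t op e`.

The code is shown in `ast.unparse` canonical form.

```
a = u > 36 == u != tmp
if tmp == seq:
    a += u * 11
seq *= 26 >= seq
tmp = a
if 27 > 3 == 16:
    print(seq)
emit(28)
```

Transformed code:
a = u > 36 and 36 == u and (u != tmp)
if tmp == seq:
    a = a + u * 11
seq = seq * (26 >= seq)
tmp = a
if 27 > 3 and 3 == 16:
    print(seq)
emit(28)

6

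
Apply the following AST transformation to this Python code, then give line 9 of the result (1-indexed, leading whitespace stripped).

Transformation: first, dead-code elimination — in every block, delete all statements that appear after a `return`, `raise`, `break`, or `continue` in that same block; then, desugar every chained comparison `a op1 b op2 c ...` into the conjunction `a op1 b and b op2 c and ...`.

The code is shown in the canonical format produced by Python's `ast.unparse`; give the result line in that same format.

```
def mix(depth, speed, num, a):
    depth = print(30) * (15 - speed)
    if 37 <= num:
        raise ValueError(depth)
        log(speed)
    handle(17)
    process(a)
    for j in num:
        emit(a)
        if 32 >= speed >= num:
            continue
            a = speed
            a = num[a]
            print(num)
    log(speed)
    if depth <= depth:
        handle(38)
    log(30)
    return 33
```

Transformed code:
def mix(depth, speed, num, a):
    depth = print(30) * (15 - speed)
    if 37 <= num:
        raise ValueError(depth)
    handle(17)
    process(a)
    for j in num:
        emit(a)
        if 32 >= speed and speed >= num:
            continue
    log(speed)
    if depth <= depth:
        handle(38)
    log(30)
    return 33

if 32 >= speed and speed >= num:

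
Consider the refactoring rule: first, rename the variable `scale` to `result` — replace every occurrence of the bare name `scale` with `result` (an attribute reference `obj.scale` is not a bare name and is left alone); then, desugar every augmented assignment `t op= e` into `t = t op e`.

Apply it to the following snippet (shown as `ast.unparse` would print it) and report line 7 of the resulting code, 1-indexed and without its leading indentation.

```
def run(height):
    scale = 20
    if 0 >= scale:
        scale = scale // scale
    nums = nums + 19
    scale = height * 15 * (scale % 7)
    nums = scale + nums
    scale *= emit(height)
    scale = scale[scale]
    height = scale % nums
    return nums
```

Transformed code:
def run(height):
    result = 20
    if 0 >= result:
        result = result // result
    nums = nums + 19
    result = height * 15 * (result % 7)
    nums = result + nums
    result = result * emit(height)
    result = result[result]
    height = result % nums
    return nums

nums = result + nums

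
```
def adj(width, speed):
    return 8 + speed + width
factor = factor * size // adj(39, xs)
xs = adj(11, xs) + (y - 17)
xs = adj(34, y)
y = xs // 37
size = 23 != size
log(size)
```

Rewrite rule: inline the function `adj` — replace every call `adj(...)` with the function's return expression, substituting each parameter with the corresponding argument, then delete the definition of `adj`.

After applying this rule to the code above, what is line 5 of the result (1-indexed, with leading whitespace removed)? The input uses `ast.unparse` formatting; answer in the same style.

Transformed code:
factor = factor * size // (8 + xs + 39)
xs = 8 + xs + 11 + (y - 17)
xs = 8 + y + 34
y = xs // 37
size = 23 != size
log(size)

size = 23 != size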